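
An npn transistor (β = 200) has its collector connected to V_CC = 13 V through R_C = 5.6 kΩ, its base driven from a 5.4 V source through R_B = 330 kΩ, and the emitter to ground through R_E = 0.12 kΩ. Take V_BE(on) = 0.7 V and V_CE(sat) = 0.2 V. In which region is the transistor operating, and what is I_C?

saturation; I_C ≈ 2.2 mA

Assume active: I_B = (5.4 − 0.7)/(330 + 201×0.12) = 0.0133 mA, I_C = β·I_B = 2.65 mA.
Then V_CE = 13 − 2.65×5.6 − 2.67×0.12 = -2.19 V < 0.2 V — the active assumption fails.
Re-solve with V_CE = 0.2 V. KCL at the emitter: V_E/R_E = (V_BB−0.7−V_E)/R_B + (V_CC−0.2−V_E)/R_C, giving V_E = 0.27 V.
I_C = (V_CC − 0.2 − V_E)/R_C = (12.8 − 0.27)/5.6 = 2.24 mA.
Check: I_B = (4.7 − 0.27)/330 = 0.0134 mA, and β·I_B = 2.68 mA > I_C, confirming saturation.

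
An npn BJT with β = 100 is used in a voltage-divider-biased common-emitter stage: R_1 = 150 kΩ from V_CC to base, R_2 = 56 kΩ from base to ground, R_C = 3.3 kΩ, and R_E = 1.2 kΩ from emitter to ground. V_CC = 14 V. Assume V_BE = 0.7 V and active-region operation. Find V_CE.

Thevenize the base divider: V_Th = V_CC·R_2/(R_1+R_2) = 14×56/206 = 3.81 V, R_Th = R_1‖R_2 = 40.8 kΩ.
Base-emitter loop: V_Th = I_B·R_Th + V_BE + (β+1)I_B·R_E, so I_B = (3.81 − 0.7) / (40.8 + 101×1.2) = 0.0192 mA.
I_C = β·I_B = 100×0.0192 = 1.92 mA, and I_E = (β+1)I_B = 1.94 mA.
V_CE = V_CC − I_C·R_C − I_E·R_E = 14 − 1.92×3.3 − 1.94×1.2 = 5.35 V.
V_CE = 5.35 V > 0.2 V confirms active-region operation.

V_CE ≈ 5.3 V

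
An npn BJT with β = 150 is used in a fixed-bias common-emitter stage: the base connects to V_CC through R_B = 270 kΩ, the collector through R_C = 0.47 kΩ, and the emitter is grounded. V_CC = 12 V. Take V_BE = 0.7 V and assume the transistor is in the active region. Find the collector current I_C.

Base loop: V_CC = I_B·R_B + V_BE, so I_B = (12 − 0.7)/270 kΩ = 0.0419 mA.
In the active region I_C = β·I_B = 150 × 0.0419 = 6.28 mA.
Collector loop: V_CE = V_CC − I_C·R_C = 12 − 6.28×0.47 = 9.05 V.
Since V_CE = 9.05 V > V_CE(sat) ≈ 0.2 V, the transistor is in the active region as assumed.

I_C ≈ 6.3 mA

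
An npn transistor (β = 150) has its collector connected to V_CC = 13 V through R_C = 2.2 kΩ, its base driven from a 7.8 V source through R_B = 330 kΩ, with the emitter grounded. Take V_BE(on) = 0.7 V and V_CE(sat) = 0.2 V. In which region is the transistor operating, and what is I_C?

active; I_C ≈ 3.2 mA

Assume active. Base-emitter loop: I_B = (V_BB − V_BE)/R_B = (7.8 − 0.7)/330 = 0.0215 mA.
I_C = β·I_B = 150×0.0215 = 3.23 mA.
V_CE = V_CC − I_C·R_C = 13 − 3.23×2.2 = 5.9 V > V_CE(sat), so the active-region assumption holds.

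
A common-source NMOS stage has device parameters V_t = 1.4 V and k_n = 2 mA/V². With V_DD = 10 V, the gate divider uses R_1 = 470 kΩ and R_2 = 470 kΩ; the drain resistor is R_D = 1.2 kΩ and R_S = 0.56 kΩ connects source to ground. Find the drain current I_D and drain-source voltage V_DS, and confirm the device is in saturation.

I_D ≈ 3.2 mA, V_DS ≈ 4.3 V

V_G = V_DD·R_2/(R_1+R_2) = 10×470/940 = 5 V.
Assume saturation: I_D = (k_n/2)(V_GS − V_t)² with V_GS = V_G − I_D·R_S = 5 − 0.56·I_D.
Substituting gives 0.314·I_D² − 5.03·I_D + 13 = 0, with roots I_D = 3.22 or 12.8 mA.
The root I_D = 12.8 mA gives V_GS = -2.18 V ≤ V_t, so take I_D = 3.22 mA.
Then V_GS = 3.2 V and V_DS = V_DD − I_D(R_D+R_S) = 10 − 3.22×1.76 = 4.33 V.
Saturation requires V_DS ≥ V_GS − V_t = 1.8 V; 4.33 ≥ 1.8 ✓.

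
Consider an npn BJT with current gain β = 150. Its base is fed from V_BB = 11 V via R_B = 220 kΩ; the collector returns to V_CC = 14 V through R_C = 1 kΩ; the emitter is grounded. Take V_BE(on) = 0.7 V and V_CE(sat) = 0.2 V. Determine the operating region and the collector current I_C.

Assume active. Base-emitter loop: I_B = (V_BB − V_BE)/R_B = (11 − 0.7)/220 = 0.0468 mA.
I_C = β·I_B = 150×0.0468 = 7.02 mA.
V_CE = V_CC − I_C·R_C = 14 − 7.02×1 = 6.98 V > V_CE(sat), so the active-region assumption holds.

active; I_C ≈ 7 mA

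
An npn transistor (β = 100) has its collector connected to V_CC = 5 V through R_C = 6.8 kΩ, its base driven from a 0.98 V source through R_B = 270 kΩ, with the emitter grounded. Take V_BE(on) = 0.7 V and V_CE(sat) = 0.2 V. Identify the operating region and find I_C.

active; I_C ≈ 0.1 mA

Assume active. Base-emitter loop: I_B = (V_BB − V_BE)/R_B = (0.98 − 0.7)/270 = 0.00104 mA.
I_C = β·I_B = 100×0.00104 = 0.104 mA.
V_CE = V_CC − I_C·R_C = 5 − 0.104×6.8 = 4.29 V > V_CE(sat), so the active-region assumption holds.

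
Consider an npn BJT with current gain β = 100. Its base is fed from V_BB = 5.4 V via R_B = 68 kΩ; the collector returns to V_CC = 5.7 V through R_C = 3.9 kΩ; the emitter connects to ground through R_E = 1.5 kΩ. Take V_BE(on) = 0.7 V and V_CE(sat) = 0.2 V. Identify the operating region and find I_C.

Assume active: I_B = (5.4 − 0.7)/(68 + 101×1.5) = 0.0214 mA, I_C = β·I_B = 2.14 mA.
Then V_CE = 5.7 − 2.14×3.9 − 2.16×1.5 = -5.89 V < 0.2 V — the active assumption fails.
Re-solve with V_CE = 0.2 V. KCL at the emitter: V_E/R_E = (V_BB−0.7−V_E)/R_B + (V_CC−0.2−V_E)/R_C, giving V_E = 1.58 V.
I_C = (V_CC − 0.2 − V_E)/R_C = (5.5 − 1.58)/3.9 = 1.01 mA.
Check: I_B = (4.7 − 1.58)/68 = 0.0459 mA, and β·I_B = 4.59 mA > I_C, confirming saturation.

saturation; I_C ≈ 1 mA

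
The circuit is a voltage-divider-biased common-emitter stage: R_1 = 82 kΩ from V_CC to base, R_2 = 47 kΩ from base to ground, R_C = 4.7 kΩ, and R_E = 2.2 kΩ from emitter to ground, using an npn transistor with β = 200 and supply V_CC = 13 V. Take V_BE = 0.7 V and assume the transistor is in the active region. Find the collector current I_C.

Thevenize the base divider: V_Th = V_CC·R_2/(R_1+R_2) = 13×47/129 = 4.74 V, R_Th = R_1‖R_2 = 29.9 kΩ.
Base-emitter loop: V_Th = I_B·R_Th + V_BE + (β+1)I_B·R_E, so I_B = (4.74 − 0.7) / (29.9 + 201×2.2) = 0.00855 mA.
I_C = β·I_B = 200×0.00855 = 1.71 mA, and I_E = (β+1)I_B = 1.72 mA.
V_CE = V_CC − I_C·R_C − I_E·R_E = 13 − 1.71×4.7 − 1.72×2.2 = 1.18 V.
V_CE = 1.18 V > 0.2 V confirms active-region operation.

I_C ≈ 1.7 mA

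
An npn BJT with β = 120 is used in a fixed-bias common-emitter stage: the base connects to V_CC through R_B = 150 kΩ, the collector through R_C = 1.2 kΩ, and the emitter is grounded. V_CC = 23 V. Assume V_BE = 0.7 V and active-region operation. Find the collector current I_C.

I_C ≈ 18 mA

Base loop: V_CC = I_B·R_B + V_BE, so I_B = (23 − 0.7)/150 kΩ = 0.149 mA.
In the active region I_C = β·I_B = 120 × 0.149 = 17.8 mA.
Collector loop: V_CE = V_CC − I_C·R_C = 23 − 17.8×1.2 = 1.59 V.
Since V_CE = 1.59 V > V_CE(sat) ≈ 0.2 V, the transistor is in the active region as assumed.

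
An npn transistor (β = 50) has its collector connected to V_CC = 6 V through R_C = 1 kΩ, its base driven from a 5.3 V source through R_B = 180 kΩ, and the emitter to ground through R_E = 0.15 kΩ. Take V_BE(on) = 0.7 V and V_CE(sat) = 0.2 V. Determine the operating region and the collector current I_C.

active; I_C ≈ 1.2 mA

Assume active. Base-emitter loop: I_B = (V_BB − V_BE)/(R_B + (β+1)R_E) = (5.3 − 0.7)/(180 + 51×0.15) = 0.0245 mA.
I_C = β·I_B = 50×0.0245 = 1.23 mA.
V_CE = V_CC − I_C·R_C − I_E·R_E = 6 − 1.23×1 − 1.25×0.15 = 4.59 V > V_CE(sat), so the active-region assumption holds.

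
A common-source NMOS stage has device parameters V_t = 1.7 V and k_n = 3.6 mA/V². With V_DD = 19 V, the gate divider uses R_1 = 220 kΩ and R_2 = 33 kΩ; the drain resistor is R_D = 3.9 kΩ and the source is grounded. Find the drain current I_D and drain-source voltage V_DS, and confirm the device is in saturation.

V_G = V_DD·R_2/(R_1+R_2) = 19×33/253 = 2.48 V. With the source grounded, V_GS = V_G = 2.48 V.
Assume saturation: I_D = (k_n/2)(V_GS − V_t)² = (3.6/2)×(2.48 − 1.7)² = 1.8×0.778² = 1.09 mA.
V_DS = V_DD − I_D·R_D = 19 − 1.09×3.9 = 14.7 V.
Saturation requires V_DS ≥ V_GS − V_t = 0.778 V; 14.7 ≥ 0.778 ✓.

I_D ≈ 1.1 mA, V_DS ≈ 15 V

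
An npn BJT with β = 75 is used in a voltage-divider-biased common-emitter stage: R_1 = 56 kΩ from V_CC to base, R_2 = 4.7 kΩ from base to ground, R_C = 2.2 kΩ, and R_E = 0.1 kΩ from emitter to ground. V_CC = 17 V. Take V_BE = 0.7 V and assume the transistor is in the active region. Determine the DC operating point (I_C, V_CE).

I_C ≈ 3.9 mA, V_CE ≈ 8.1 V

Thevenize the base divider: V_Th = V_CC·R_2/(R_1+R_2) = 17×4.7/60.7 = 1.32 V, R_Th = R_1‖R_2 = 4.34 kΩ.
Base-emitter loop: V_Th = I_B·R_Th + V_BE + (β+1)I_B·R_E, so I_B = (1.32 − 0.7) / (4.34 + 76×0.1) = 0.0516 mA.
I_C = β·I_B = 75×0.0516 = 3.87 mA, and I_E = (β+1)I_B = 3.92 mA.
V_CE = V_CC − I_C·R_C − I_E·R_E = 17 − 3.87×2.2 − 3.92×0.1 = 8.09 V.
V_CE = 8.09 V > 0.2 V confirms active-region operation.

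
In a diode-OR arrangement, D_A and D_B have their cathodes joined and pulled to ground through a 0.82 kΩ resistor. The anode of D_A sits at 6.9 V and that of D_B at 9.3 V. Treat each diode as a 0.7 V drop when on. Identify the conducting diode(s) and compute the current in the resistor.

Only D_B conducts; I_R ≈ 10 mA

Assume both conduct. Then node N would need to be at both 6.9−0.7 = 6.2 V and 9.3−0.7 = 8.6 V, which is impossible.
Assume only D_B conducts: V_N = 9.3 − 0.7 = 8.6 V, so I_R = 8.6/0.82 = 10.5 mA.
Check D_A: its anode-to-cathode voltage is 6.9 − 8.6 = -1.7 V < 0.7 V, so it is off. The assumption is consistent.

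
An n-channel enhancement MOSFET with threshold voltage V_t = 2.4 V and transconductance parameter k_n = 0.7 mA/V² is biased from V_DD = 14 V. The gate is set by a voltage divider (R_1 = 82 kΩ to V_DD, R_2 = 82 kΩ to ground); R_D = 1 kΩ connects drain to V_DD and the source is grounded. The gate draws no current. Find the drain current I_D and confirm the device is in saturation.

I_D ≈ 7.4 mA

V_G = V_DD·R_2/(R_1+R_2) = 14×82/164 = 7 V. With the source grounded, V_GS = V_G = 7 V.
Assume saturation: I_D = (k_n/2)(V_GS − V_t)² = (0.7/2)×(7 − 2.4)² = 0.35×4.6² = 7.41 mA.
V_DS = V_DD − I_D·R_D = 14 − 7.41×1 = 6.59 V.
Saturation requires V_DS ≥ V_GS − V_t = 4.6 V; 6.59 ≥ 4.6 ✓.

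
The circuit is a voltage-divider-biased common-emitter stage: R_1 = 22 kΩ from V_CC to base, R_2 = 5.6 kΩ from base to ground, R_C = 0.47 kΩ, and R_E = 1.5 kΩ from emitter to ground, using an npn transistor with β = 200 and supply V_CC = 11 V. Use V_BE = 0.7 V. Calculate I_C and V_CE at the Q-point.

I_C ≈ 1 mA, V_CE ≈ 9 V

Thevenize the base divider: V_Th = V_CC·R_2/(R_1+R_2) = 11×5.6/27.6 = 2.23 V, R_Th = R_1‖R_2 = 4.46 kΩ.
Base-emitter loop: V_Th = I_B·R_Th + V_BE + (β+1)I_B·R_E, so I_B = (2.23 − 0.7) / (4.46 + 201×1.5) = 0.00501 mA.
I_C = β·I_B = 200×0.00501 = 1 mA, and I_E = (β+1)I_B = 1.01 mA.
V_CE = V_CC − I_C·R_C − I_E·R_E = 11 − 1×0.47 − 1.01×1.5 = 9.02 V.
V_CE = 9.02 V > 0.2 V confirms active-region operation.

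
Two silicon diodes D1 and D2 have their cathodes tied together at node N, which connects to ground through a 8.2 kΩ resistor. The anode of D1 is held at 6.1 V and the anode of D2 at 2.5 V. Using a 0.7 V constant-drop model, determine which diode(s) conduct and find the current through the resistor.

Only D1 conducts; I_R ≈ 0.66 mA

Assume both conduct. Then node N would need to be at both 6.1−0.7 = 5.4 V and 2.5−0.7 = 1.8 V, which is impossible.
Assume only D1 conducts: V_N = 6.1 − 0.7 = 5.4 V, so I_R = 5.4/8.2 = 0.659 mA.
Check D2: its anode-to-cathode voltage is 2.5 − 5.4 = -2.9 V < 0.7 V, so it is off. The assumption is consistent.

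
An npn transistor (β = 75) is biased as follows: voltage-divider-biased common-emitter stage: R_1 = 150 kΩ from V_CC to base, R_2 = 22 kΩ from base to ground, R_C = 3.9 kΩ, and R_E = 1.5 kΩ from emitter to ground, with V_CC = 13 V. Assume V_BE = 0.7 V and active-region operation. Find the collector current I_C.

Thevenize the base divider: V_Th = V_CC·R_2/(R_1+R_2) = 13×22/172 = 1.66 V, R_Th = R_1‖R_2 = 19.2 kΩ.
Base-emitter loop: V_Th = I_B·R_Th + V_BE + (β+1)I_B·R_E, so I_B = (1.66 − 0.7) / (19.2 + 76×1.5) = 0.00723 mA.
I_C = β·I_B = 75×0.00723 = 0.542 mA, and I_E = (β+1)I_B = 0.549 mA.
V_CE = V_CC − I_C·R_C − I_E·R_E = 13 − 0.542×3.9 − 0.549×1.5 = 10.1 V.
V_CE = 10.1 V > 0.2 V confirms active-region operation.

I_C ≈ 0.54 mA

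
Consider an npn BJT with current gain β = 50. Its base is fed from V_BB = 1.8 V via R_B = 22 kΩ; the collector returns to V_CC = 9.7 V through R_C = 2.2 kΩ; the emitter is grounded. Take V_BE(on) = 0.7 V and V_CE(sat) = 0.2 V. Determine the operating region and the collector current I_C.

active; I_C ≈ 2.5 mA

Assume active. Base-emitter loop: I_B = (V_BB − V_BE)/R_B = (1.8 − 0.7)/22 = 0.05 mA.
I_C = β·I_B = 50×0.05 = 2.5 mA.
V_CE = V_CC − I_C·R_C = 9.7 − 2.5×2.2 = 4.2 V > V_CE(sat), so the active-region assumption holds.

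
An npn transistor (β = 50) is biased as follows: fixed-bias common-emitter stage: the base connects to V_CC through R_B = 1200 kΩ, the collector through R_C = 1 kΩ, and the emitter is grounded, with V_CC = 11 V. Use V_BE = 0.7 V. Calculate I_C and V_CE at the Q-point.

I_C ≈ 0.43 mA, V_CE ≈ 11 V

Base loop: V_CC = I_B·R_B + V_BE, so I_B = (11 − 0.7)/1200 kΩ = 0.00858 mA.
In the active region I_C = β·I_B = 50 × 0.00858 = 0.429 mA.
Collector loop: V_CE = V_CC − I_C·R_C = 11 − 0.429×1 = 10.6 V.
Since V_CE = 10.6 V > V_CE(sat) ≈ 0.2 V, the transistor is in the active region as assumed.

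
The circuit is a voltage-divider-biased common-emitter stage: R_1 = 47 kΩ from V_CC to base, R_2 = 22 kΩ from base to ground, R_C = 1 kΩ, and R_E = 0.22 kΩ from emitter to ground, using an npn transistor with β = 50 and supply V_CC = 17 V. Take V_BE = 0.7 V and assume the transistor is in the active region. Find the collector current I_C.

Thevenize the base divider: V_Th = V_CC·R_2/(R_1+R_2) = 17×22/69 = 5.42 V, R_Th = R_1‖R_2 = 15 kΩ.
Base-emitter loop: V_Th = I_B·R_Th + V_BE + (β+1)I_B·R_E, so I_B = (5.42 − 0.7) / (15 + 51×0.22) = 0.18 mA.
I_C = β·I_B = 50×0.18 = 9.01 mA, and I_E = (β+1)I_B = 9.19 mA.
V_CE = V_CC − I_C·R_C − I_E·R_E = 17 − 9.01×1 − 9.19×0.22 = 5.97 V.
V_CE = 5.97 V > 0.2 V confirms active-region operation.

I_C ≈ 9 mA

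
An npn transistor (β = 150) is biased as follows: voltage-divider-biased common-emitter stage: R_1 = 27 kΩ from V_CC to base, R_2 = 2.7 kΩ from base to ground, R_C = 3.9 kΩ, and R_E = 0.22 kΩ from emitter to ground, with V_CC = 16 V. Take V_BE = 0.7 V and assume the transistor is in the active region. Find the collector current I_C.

Thevenize the base divider: V_Th = V_CC·R_2/(R_1+R_2) = 16×2.7/29.7 = 1.45 V, R_Th = R_1‖R_2 = 2.45 kΩ.
Base-emitter loop: V_Th = I_B·R_Th + V_BE + (β+1)I_B·R_E, so I_B = (1.45 − 0.7) / (2.45 + 151×0.22) = 0.0212 mA.
I_C = β·I_B = 150×0.0212 = 3.17 mA, and I_E = (β+1)I_B = 3.19 mA.
V_CE = V_CC − I_C·R_C − I_E·R_E = 16 − 3.17×3.9 − 3.19×0.22 = 2.92 V.
V_CE = 2.92 V > 0.2 V confirms active-region operation.

I_C ≈ 3.2 mA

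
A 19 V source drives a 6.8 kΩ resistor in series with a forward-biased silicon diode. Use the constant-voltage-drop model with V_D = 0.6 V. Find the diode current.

I ≈ 2.7 mA

KVL around the loop: 19 = V_D + I·R = 0.6 + I × 6.8 kΩ.
So I = (19 − 0.6) / 6.8 kΩ = 18.4 / 6.8 = 2.71 mA.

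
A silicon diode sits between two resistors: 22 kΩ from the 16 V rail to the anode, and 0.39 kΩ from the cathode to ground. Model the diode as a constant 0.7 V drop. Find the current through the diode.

The two resistors are in series with the diode, so KVL gives 16 = I·22 + 0.7 + I·0.39.
I = (16 − 0.7) / (22 + 0.39) kΩ = 15.3 / 22.4 = 0.683 mA.

I ≈ 0.68 mA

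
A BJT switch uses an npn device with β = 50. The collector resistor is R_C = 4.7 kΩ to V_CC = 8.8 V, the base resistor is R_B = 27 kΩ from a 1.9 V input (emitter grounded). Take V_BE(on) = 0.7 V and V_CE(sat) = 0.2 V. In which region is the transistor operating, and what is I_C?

Assume active: I_B = (1.9 − 0.7)/27 = 0.0444 mA, giving I_C = β·I_B = 2.22 mA.
But then V_CE = 8.8 − 2.22×4.7 = -1.64 V < V_CE(sat) = 0.2 V — impossible in the active region.
So the transistor is saturated. With V_CE = 0.2 V, I_C = (V_CC − 0.2)/R_C = 8.6/4.7 = 1.83 mA.
Check: β·I_B = 2.22 mA > I_C = 1.83 mA, confirming saturation.

saturation; I_C ≈ 1.8 mA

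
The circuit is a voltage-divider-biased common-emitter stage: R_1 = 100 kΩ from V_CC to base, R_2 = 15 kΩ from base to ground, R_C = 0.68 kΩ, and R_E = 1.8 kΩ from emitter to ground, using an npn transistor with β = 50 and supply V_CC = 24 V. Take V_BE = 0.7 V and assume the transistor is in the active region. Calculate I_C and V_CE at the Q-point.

Thevenize the base divider: V_Th = V_CC·R_2/(R_1+R_2) = 24×15/115 = 3.13 V, R_Th = R_1‖R_2 = 13 kΩ.
Base-emitter loop: V_Th = I_B·R_Th + V_BE + (β+1)I_B·R_E, so I_B = (3.13 − 0.7) / (13 + 51×1.8) = 0.0232 mA.
I_C = β·I_B = 50×0.0232 = 1.16 mA, and I_E = (β+1)I_B = 1.18 mA.
V_CE = V_CC − I_C·R_C − I_E·R_E = 24 − 1.16×0.68 − 1.18×1.8 = 21.1 V.
V_CE = 21.1 V > 0.2 V confirms active-region operation.

I_C ≈ 1.2 mA, V_CE ≈ 21 V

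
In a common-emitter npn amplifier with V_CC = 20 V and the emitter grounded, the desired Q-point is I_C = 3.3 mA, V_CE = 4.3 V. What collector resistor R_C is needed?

Collector loop: V_CC = I_C·R_C + V_CE.
R_C = (V_CC − V_CE)/I_C = (20 − 4.3)/3.3 = 4.76 kΩ.

R_C ≈ 4.8 kΩ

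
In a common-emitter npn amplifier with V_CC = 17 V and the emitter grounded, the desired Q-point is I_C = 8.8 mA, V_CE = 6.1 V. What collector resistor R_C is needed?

Collector loop: V_CC = I_C·R_C + V_CE.
R_C = (V_CC − V_CE)/I_C = (17 − 6.1)/8.8 = 1.24 kΩ.

R_C ≈ 1.2 kΩ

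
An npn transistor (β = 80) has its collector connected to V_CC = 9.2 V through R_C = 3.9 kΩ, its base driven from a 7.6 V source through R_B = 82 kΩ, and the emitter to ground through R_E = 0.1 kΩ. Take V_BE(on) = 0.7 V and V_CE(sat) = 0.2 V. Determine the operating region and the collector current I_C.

Assume active: I_B = (7.6 − 0.7)/(82 + 81×0.1) = 0.0766 mA, I_C = β·I_B = 6.13 mA.
Then V_CE = 9.2 − 6.13×3.9 − 6.2×0.1 = -15.3 V < 0.2 V — the active assumption fails.
Re-solve with V_CE = 0.2 V. KCL at the emitter: V_E/R_E = (V_BB−0.7−V_E)/R_B + (V_CC−0.2−V_E)/R_C, giving V_E = 0.233 V.
I_C = (V_CC − 0.2 − V_E)/R_C = (9 − 0.233)/3.9 = 2.25 mA.
Check: I_B = (6.9 − 0.233)/82 = 0.0813 mA, and β·I_B = 6.5 mA > I_C, confirming saturation.

saturation; I_C ≈ 2.2 mA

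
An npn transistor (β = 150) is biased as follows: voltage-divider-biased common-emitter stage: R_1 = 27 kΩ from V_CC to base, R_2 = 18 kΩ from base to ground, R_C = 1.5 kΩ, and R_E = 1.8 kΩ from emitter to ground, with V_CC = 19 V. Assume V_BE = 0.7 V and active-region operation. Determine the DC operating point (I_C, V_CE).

I_C ≈ 3.7 mA, V_CE ≈ 6.9 V

Thevenize the base divider: V_Th = V_CC·R_2/(R_1+R_2) = 19×18/45 = 7.6 V, R_Th = R_1‖R_2 = 10.8 kΩ.
Base-emitter loop: V_Th = I_B·R_Th + V_BE + (β+1)I_B·R_E, so I_B = (7.6 − 0.7) / (10.8 + 151×1.8) = 0.0244 mA.
I_C = β·I_B = 150×0.0244 = 3.66 mA, and I_E = (β+1)I_B = 3.69 mA.
V_CE = V_CC − I_C·R_C − I_E·R_E = 19 − 3.66×1.5 − 3.69×1.8 = 6.87 V.
V_CE = 6.87 V > 0.2 V confirms active-region operation.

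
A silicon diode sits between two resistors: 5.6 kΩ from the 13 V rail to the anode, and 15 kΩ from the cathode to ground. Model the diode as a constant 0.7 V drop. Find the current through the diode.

I ≈ 0.6 mA

The two resistors are in series with the diode, so KVL gives 13 = I·5.6 + 0.7 + I·15.
I = (13 − 0.7) / (5.6 + 15) kΩ = 12.3 / 20.6 = 0.597 mA.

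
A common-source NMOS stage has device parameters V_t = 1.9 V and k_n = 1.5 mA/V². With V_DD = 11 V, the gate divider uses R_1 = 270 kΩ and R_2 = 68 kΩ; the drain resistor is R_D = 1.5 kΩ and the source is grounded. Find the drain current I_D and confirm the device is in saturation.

V_G = V_DD·R_2/(R_1+R_2) = 11×68/338 = 2.21 V. With the source grounded, V_GS = V_G = 2.21 V.
Assume saturation: I_D = (k_n/2)(V_GS − V_t)² = (1.5/2)×(2.21 − 1.9)² = 0.75×0.313² = 0.0735 mA.
V_DS = V_DD − I_D·R_D = 11 − 0.0735×1.5 = 10.9 V.
Saturation requires V_DS ≥ V_GS − V_t = 0.313 V; 10.9 ≥ 0.313 ✓.

I_D ≈ 0.073 mA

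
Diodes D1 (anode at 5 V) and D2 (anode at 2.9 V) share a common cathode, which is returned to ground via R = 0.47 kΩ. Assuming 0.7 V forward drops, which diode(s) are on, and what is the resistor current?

Assume both conduct. Then node N would need to be at both 5−0.7 = 4.3 V and 2.9−0.7 = 2.2 V, which is impossible.
Assume only D1 conducts: V_N = 5 − 0.7 = 4.3 V, so I_R = 4.3/0.47 = 9.15 mA.
Check D2: its anode-to-cathode voltage is 2.9 − 4.3 = -1.4 V < 0.7 V, so it is off. The assumption is consistent.

Only D1 conducts; I_R ≈ 9.1 mA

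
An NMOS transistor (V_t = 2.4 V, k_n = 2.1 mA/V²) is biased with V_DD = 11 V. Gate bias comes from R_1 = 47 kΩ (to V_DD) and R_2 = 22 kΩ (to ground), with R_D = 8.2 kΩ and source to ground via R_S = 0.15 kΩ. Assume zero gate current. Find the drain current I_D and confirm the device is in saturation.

I_D ≈ 0.97 mA

V_G = V_DD·R_2/(R_1+R_2) = 11×22/69 = 3.51 V.
Assume saturation: I_D = (k_n/2)(V_GS − V_t)² with V_GS = V_G − I_D·R_S = 3.51 − 0.15·I_D.
Substituting gives 0.0236·I_D² − 1.35·I_D + 1.29 = 0, with roots I_D = 0.971 or 56.1 mA.
The root I_D = 56.1 mA gives V_GS = -4.91 V ≤ V_t, so take I_D = 0.971 mA.
Then V_GS = 3.36 V and V_DS = V_DD − I_D(R_D+R_S) = 11 − 0.971×8.35 = 2.89 V.
Saturation requires V_DS ≥ V_GS − V_t = 0.962 V; 2.89 ≥ 0.962 ✓.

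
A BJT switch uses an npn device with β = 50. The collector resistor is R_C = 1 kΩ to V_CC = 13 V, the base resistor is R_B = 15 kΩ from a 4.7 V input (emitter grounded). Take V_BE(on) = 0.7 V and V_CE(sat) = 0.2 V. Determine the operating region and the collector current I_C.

saturation; I_C ≈ 13 mA

Assume active: I_B = (4.7 − 0.7)/15 = 0.267 mA, giving I_C = β·I_B = 13.3 mA.
But then V_CE = 13 − 13.3×1 = -0.333 V < V_CE(sat) = 0.2 V — impossible in the active region.
So the transistor is saturated. With V_CE = 0.2 V, I_C = (V_CC − 0.2)/R_C = 12.8/1 = 12.8 mA.
Check: β·I_B = 13.3 mA > I_C = 12.8 mA, confirming saturation.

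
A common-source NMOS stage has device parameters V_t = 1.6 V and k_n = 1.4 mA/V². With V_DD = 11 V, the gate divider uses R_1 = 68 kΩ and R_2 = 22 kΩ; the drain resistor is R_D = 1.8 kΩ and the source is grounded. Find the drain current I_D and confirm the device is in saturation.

V_G = V_DD·R_2/(R_1+R_2) = 11×22/90 = 2.69 V. With the source grounded, V_GS = V_G = 2.69 V.
Assume saturation: I_D = (k_n/2)(V_GS − V_t)² = (1.4/2)×(2.69 − 1.6)² = 0.7×1.09² = 0.83 mA.
V_DS = V_DD − I_D·R_D = 11 − 0.83×1.8 = 9.51 V.
Saturation requires V_DS ≥ V_GS − V_t = 1.09 V; 9.51 ≥ 1.09 ✓.

I_D ≈ 0.83 mA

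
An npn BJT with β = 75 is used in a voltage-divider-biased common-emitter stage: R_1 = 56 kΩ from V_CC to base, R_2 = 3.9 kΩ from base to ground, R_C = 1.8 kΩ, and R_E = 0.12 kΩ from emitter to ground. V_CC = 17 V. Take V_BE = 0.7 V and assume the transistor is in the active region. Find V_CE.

V_CE ≈ 12 V

Thevenize the base divider: V_Th = V_CC·R_2/(R_1+R_2) = 17×3.9/59.9 = 1.11 V, R_Th = R_1‖R_2 = 3.65 kΩ.
Base-emitter loop: V_Th = I_B·R_Th + V_BE + (β+1)I_B·R_E, so I_B = (1.11 − 0.7) / (3.65 + 76×0.12) = 0.0319 mA.
I_C = β·I_B = 75×0.0319 = 2.39 mA, and I_E = (β+1)I_B = 2.42 mA.
V_CE = V_CC − I_C·R_C − I_E·R_E = 17 − 2.39×1.8 − 2.42×0.12 = 12.4 V.
V_CE = 12.4 V > 0.2 V confirms active-region operation.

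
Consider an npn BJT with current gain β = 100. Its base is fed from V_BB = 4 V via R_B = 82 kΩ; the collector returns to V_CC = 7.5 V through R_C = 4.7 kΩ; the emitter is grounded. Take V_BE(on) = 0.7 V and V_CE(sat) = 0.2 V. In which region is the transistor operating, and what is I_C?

saturation; I_C ≈ 1.6 mA

Assume active: I_B = (4 − 0.7)/82 = 0.0402 mA, giving I_C = β·I_B = 4.02 mA.
But then V_CE = 7.5 − 4.02×4.7 = -11.4 V < V_CE(sat) = 0.2 V — impossible in the active region.
So the transistor is saturated. With V_CE = 0.2 V, I_C = (V_CC − 0.2)/R_C = 7.3/4.7 = 1.55 mA.
Check: β·I_B = 4.02 mA > I_C = 1.55 mA, confirming saturation.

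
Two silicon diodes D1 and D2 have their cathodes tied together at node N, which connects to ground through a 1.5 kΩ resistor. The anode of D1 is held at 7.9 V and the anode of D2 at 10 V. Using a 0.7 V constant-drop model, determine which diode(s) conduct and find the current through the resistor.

Only D2 conducts; I_R ≈ 6.2 mA

Assume both conduct. Then node N would need to be at both 7.9−0.7 = 7.2 V and 10−0.7 = 9.3 V, which is impossible.
Assume only D2 conducts: V_N = 10 − 0.7 = 9.3 V, so I_R = 9.3/1.5 = 6.2 mA.
Check D1: its anode-to-cathode voltage is 7.9 − 9.3 = -1.4 V < 0.7 V, so it is off. The assumption is consistent.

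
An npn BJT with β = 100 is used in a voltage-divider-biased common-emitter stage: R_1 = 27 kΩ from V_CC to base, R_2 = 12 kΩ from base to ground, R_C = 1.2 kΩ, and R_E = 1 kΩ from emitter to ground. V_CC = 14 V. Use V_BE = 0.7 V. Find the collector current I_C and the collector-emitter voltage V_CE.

I_C ≈ 3.3 mA, V_CE ≈ 6.7 V

Thevenize the base divider: V_Th = V_CC·R_2/(R_1+R_2) = 14×12/39 = 4.31 V, R_Th = R_1‖R_2 = 8.31 kΩ.
Base-emitter loop: V_Th = I_B·R_Th + V_BE + (β+1)I_B·R_E, so I_B = (4.31 − 0.7) / (8.31 + 101×1) = 0.033 mA.
I_C = β·I_B = 100×0.033 = 3.3 mA, and I_E = (β+1)I_B = 3.33 mA.
V_CE = V_CC − I_C·R_C − I_E·R_E = 14 − 3.3×1.2 − 3.33×1 = 6.71 V.
V_CE = 6.71 V > 0.2 V confirms active-region operation.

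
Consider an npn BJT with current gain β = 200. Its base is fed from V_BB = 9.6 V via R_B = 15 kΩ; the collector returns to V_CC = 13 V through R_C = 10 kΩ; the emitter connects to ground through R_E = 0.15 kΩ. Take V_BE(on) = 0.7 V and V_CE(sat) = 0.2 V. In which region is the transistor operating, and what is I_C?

saturation; I_C ≈ 1.3 mA

Assume active: I_B = (9.6 − 0.7)/(15 + 201×0.15) = 0.197 mA, I_C = β·I_B = 39.4 mA.
Then V_CE = 13 − 39.4×10 − 39.6×0.15 = -387 V < 0.2 V — the active assumption fails.
Re-solve with V_CE = 0.2 V. KCL at the emitter: V_E/R_E = (V_BB−0.7−V_E)/R_B + (V_CC−0.2−V_E)/R_C, giving V_E = 0.274 V.
I_C = (V_CC − 0.2 − V_E)/R_C = (12.8 − 0.274)/10 = 1.25 mA.
Check: I_B = (8.9 − 0.274)/15 = 0.575 mA, and β·I_B = 115 mA > I_C, confirming saturation.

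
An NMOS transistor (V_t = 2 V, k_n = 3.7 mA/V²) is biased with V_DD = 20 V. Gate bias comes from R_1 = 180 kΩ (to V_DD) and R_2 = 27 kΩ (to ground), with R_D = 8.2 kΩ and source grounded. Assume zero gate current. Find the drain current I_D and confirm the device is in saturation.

I_D ≈ 0.69 mA

V_G = V_DD·R_2/(R_1+R_2) = 20×27/207 = 2.61 V. With the source grounded, V_GS = V_G = 2.61 V.
Assume saturation: I_D = (k_n/2)(V_GS − V_t)² = (3.7/2)×(2.61 − 2)² = 1.85×0.609² = 0.685 mA.
V_DS = V_DD − I_D·R_D = 20 − 0.685×8.2 = 14.4 V.
Saturation requires V_DS ≥ V_GS − V_t = 0.609 V; 14.4 ≥ 0.609 ✓.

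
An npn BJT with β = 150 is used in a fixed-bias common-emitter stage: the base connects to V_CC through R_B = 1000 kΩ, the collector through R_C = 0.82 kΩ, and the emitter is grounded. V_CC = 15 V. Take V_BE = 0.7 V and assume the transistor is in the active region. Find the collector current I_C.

Base loop: V_CC = I_B·R_B + V_BE, so I_B = (15 − 0.7)/1000 kΩ = 0.0143 mA.
In the active region I_C = β·I_B = 150 × 0.0143 = 2.15 mA.
Collector loop: V_CE = V_CC − I_C·R_C = 15 − 2.15×0.82 = 13.2 V.
Since V_CE = 13.2 V > V_CE(sat) ≈ 0.2 V, the transistor is in the active region as assumed.

I_C ≈ 2.1 mA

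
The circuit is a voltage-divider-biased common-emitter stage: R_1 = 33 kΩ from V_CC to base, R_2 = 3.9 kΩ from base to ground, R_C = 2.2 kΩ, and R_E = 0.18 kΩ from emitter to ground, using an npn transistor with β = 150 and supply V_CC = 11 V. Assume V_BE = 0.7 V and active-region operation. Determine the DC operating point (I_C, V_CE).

I_C ≈ 2.3 mA, V_CE ≈ 5.6 V

Thevenize the base divider: V_Th = V_CC·R_2/(R_1+R_2) = 11×3.9/36.9 = 1.16 V, R_Th = R_1‖R_2 = 3.49 kΩ.
Base-emitter loop: V_Th = I_B·R_Th + V_BE + (β+1)I_B·R_E, so I_B = (1.16 − 0.7) / (3.49 + 151×0.18) = 0.0151 mA.
I_C = β·I_B = 150×0.0151 = 2.26 mA, and I_E = (β+1)I_B = 2.28 mA.
V_CE = V_CC − I_C·R_C − I_E·R_E = 11 − 2.26×2.2 − 2.28×0.18 = 5.61 V.
V_CE = 5.61 V > 0.2 V confirms active-region operation.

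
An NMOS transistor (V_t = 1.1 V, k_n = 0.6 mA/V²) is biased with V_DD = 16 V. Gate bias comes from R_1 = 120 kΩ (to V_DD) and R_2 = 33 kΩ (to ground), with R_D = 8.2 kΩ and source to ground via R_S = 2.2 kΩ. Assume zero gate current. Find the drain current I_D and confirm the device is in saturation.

I_D ≈ 0.49 mA

V_G = V_DD·R_2/(R_1+R_2) = 16×33/153 = 3.45 V.
Assume saturation: I_D = (k_n/2)(V_GS − V_t)² with V_GS = V_G − I_D·R_S = 3.45 − 2.2·I_D.
Substituting gives 1.45·I_D² − 4.1·I_D + 1.66 = 0, with roots I_D = 0.489 or 2.34 mA.
The root I_D = 2.34 mA gives V_GS = -1.69 V ≤ V_t, so take I_D = 0.489 mA.
Then V_GS = 2.38 V and V_DS = V_DD − I_D(R_D+R_S) = 16 − 0.489×10.4 = 10.9 V.
Saturation requires V_DS ≥ V_GS − V_t = 1.28 V; 10.9 ≥ 1.28 ✓.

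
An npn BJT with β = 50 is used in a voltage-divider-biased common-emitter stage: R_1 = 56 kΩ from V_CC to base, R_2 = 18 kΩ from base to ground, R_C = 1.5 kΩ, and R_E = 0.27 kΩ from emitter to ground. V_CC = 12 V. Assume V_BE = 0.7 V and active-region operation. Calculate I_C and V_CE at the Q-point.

I_C ≈ 4.1 mA, V_CE ≈ 4.8 V

Thevenize the base divider: V_Th = V_CC·R_2/(R_1+R_2) = 12×18/74 = 2.92 V, R_Th = R_1‖R_2 = 13.6 kΩ.
Base-emitter loop: V_Th = I_B·R_Th + V_BE + (β+1)I_B·R_E, so I_B = (2.92 − 0.7) / (13.6 + 51×0.27) = 0.081 mA.
I_C = β·I_B = 50×0.081 = 4.05 mA, and I_E = (β+1)I_B = 4.13 mA.
V_CE = V_CC − I_C·R_C − I_E·R_E = 12 − 4.05×1.5 − 4.13×0.27 = 4.81 V.
V_CE = 4.81 V > 0.2 V confirms active-region operation.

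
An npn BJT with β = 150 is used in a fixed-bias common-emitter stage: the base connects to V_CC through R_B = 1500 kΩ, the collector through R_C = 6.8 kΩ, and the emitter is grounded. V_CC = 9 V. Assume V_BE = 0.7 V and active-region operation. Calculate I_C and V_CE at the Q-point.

Base loop: V_CC = I_B·R_B + V_BE, so I_B = (9 − 0.7)/1500 kΩ = 0.00553 mA.
In the active region I_C = β·I_B = 150 × 0.00553 = 0.83 mA.
Collector loop: V_CE = V_CC − I_C·R_C = 9 − 0.83×6.8 = 3.36 V.
Since V_CE = 3.36 V > V_CE(sat) ≈ 0.2 V, the transistor is in the active region as assumed.

I_C ≈ 0.83 mA, V_CE ≈ 3.4 V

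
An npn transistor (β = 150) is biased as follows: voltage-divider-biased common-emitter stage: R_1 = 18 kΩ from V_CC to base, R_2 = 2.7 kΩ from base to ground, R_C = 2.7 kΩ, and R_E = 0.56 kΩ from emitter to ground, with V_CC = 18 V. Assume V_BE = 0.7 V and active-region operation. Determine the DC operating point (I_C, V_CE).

I_C ≈ 2.8 mA, V_CE ≈ 8.7 V

Thevenize the base divider: V_Th = V_CC·R_2/(R_1+R_2) = 18×2.7/20.7 = 2.35 V, R_Th = R_1‖R_2 = 2.35 kΩ.
Base-emitter loop: V_Th = I_B·R_Th + V_BE + (β+1)I_B·R_E, so I_B = (2.35 − 0.7) / (2.35 + 151×0.56) = 0.019 mA.
I_C = β·I_B = 150×0.019 = 2.84 mA, and I_E = (β+1)I_B = 2.86 mA.
V_CE = V_CC − I_C·R_C − I_E·R_E = 18 − 2.84×2.7 − 2.86×0.56 = 8.72 V.
V_CE = 8.72 V > 0.2 V confirms active-region operation.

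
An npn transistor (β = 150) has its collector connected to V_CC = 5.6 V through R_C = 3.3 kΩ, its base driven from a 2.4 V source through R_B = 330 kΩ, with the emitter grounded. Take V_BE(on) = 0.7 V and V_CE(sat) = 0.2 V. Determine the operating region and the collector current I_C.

Assume active. Base-emitter loop: I_B = (V_BB − V_BE)/R_B = (2.4 − 0.7)/330 = 0.00515 mA.
I_C = β·I_B = 150×0.00515 = 0.773 mA.
V_CE = V_CC − I_C·R_C = 5.6 − 0.773×3.3 = 3.05 V > V_CE(sat), so the active-region assumption holds.

active; I_C ≈ 0.77 mA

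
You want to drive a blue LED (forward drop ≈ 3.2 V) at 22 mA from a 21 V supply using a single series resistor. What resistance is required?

R ≈ 0.81 kΩ

The resistor drops V_S − V_D = 21 − 3.2 = 17.8 V at 22 mA.
R = 17.8 V / 22 mA = 0.809 kΩ.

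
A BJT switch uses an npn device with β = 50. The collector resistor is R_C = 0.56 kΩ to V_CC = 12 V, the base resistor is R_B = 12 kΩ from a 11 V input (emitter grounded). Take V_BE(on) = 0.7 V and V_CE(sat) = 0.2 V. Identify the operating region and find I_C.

Assume active: I_B = (11 − 0.7)/12 = 0.858 mA, giving I_C = β·I_B = 42.9 mA.
But then V_CE = 12 − 42.9×0.56 = -12 V < V_CE(sat) = 0.2 V — impossible in the active region.
So the transistor is saturated. With V_CE = 0.2 V, I_C = (V_CC − 0.2)/R_C = 11.8/0.56 = 21.1 mA.
Check: β·I_B = 42.9 mA > I_C = 21.1 mA, confirming saturation.

saturation; I_C ≈ 21 mA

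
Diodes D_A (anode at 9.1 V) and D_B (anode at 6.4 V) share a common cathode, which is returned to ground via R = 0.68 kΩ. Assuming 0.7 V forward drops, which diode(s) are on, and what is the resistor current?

Assume both conduct. Then node N would need to be at both 9.1−0.7 = 8.4 V and 6.4−0.7 = 5.7 V, which is impossible.
Assume only D_A conducts: V_N = 9.1 − 0.7 = 8.4 V, so I_R = 8.4/0.68 = 12.4 mA.
Check D_B: its anode-to-cathode voltage is 6.4 − 8.4 = -2 V < 0.7 V, so it is off. The assumption is consistent.

Only D_A conducts; I_R ≈ 12 mA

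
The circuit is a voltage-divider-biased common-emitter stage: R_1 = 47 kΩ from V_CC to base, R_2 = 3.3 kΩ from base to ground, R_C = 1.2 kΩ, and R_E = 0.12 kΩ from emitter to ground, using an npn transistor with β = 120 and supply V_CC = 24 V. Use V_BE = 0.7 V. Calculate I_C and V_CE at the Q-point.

Thevenize the base divider: V_Th = V_CC·R_2/(R_1+R_2) = 24×3.3/50.3 = 1.57 V, R_Th = R_1‖R_2 = 3.08 kΩ.
Base-emitter loop: V_Th = I_B·R_Th + V_BE + (β+1)I_B·R_E, so I_B = (1.57 − 0.7) / (3.08 + 121×0.12) = 0.0497 mA.
I_C = β·I_B = 120×0.0497 = 5.96 mA, and I_E = (β+1)I_B = 6.01 mA.
V_CE = V_CC − I_C·R_C − I_E·R_E = 24 − 5.96×1.2 − 6.01×0.12 = 16.1 V.
V_CE = 16.1 V > 0.2 V confirms active-region operation.

I_C ≈ 6 mA, V_CE ≈ 16 V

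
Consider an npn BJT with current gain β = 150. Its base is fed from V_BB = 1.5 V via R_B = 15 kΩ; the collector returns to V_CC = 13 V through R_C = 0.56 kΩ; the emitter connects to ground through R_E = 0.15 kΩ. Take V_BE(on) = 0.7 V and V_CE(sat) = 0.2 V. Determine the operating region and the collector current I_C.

Assume active. Base-emitter loop: I_B = (V_BB − V_BE)/(R_B + (β+1)R_E) = (1.5 − 0.7)/(15 + 151×0.15) = 0.0212 mA.
I_C = β·I_B = 150×0.0212 = 3.19 mA.
V_CE = V_CC − I_C·R_C − I_E·R_E = 13 − 3.19×0.56 − 3.21×0.15 = 10.7 V > V_CE(sat), so the active-region assumption holds.

active; I_C ≈ 3.2 mA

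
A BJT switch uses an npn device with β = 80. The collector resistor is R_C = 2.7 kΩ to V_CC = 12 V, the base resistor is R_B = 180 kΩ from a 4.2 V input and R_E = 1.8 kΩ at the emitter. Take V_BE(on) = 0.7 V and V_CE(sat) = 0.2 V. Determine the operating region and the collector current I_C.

Assume active. Base-emitter loop: I_B = (V_BB − V_BE)/(R_B + (β+1)R_E) = (4.2 − 0.7)/(180 + 81×1.8) = 0.0107 mA.
I_C = β·I_B = 80×0.0107 = 0.859 mA.
V_CE = V_CC − I_C·R_C − I_E·R_E = 12 − 0.859×2.7 − 0.87×1.8 = 8.11 V > V_CE(sat), so the active-region assumption holds.

active; I_C ≈ 0.86 mA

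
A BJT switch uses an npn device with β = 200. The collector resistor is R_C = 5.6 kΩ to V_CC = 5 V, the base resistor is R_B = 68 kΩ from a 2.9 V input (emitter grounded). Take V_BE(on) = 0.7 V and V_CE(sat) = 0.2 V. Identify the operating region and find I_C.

saturation; I_C ≈ 0.86 mA

Assume active: I_B = (2.9 − 0.7)/68 = 0.0324 mA, giving I_C = β·I_B = 6.47 mA.
But then V_CE = 5 − 6.47×5.6 = -31.2 V < V_CE(sat) = 0.2 V — impossible in the active region.
So the transistor is saturated. With V_CE = 0.2 V, I_C = (V_CC − 0.2)/R_C = 4.8/5.6 = 0.857 mA.
Check: β·I_B = 6.47 mA > I_C = 0.857 mA, confirming saturation.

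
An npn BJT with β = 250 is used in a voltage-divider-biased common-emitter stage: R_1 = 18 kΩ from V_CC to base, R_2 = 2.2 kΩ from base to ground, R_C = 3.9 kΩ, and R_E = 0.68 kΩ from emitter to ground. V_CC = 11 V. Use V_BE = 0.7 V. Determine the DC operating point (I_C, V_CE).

I_C ≈ 0.72 mA, V_CE ≈ 7.7 V

Thevenize the base divider: V_Th = V_CC·R_2/(R_1+R_2) = 11×2.2/20.2 = 1.2 V, R_Th = R_1‖R_2 = 1.96 kΩ.
Base-emitter loop: V_Th = I_B·R_Th + V_BE + (β+1)I_B·R_E, so I_B = (1.2 − 0.7) / (1.96 + 251×0.68) = 0.00288 mA.
I_C = β·I_B = 250×0.00288 = 0.721 mA, and I_E = (β+1)I_B = 0.724 mA.
V_CE = V_CC − I_C·R_C − I_E·R_E = 11 − 0.721×3.9 − 0.724×0.68 = 7.7 V.
V_CE = 7.7 V > 0.2 V confirms active-region operation.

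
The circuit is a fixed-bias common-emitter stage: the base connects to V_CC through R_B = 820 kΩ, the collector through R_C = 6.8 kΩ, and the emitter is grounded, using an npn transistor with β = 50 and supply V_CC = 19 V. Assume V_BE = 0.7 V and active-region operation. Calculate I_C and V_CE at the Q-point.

I_C ≈ 1.1 mA, V_CE ≈ 11 V

Base loop: V_CC = I_B·R_B + V_BE, so I_B = (19 − 0.7)/820 kΩ = 0.0223 mA.
In the active region I_C = β·I_B = 50 × 0.0223 = 1.12 mA.
Collector loop: V_CE = V_CC − I_C·R_C = 19 − 1.12×6.8 = 11.4 V.
Since V_CE = 11.4 V > V_CE(sat) ≈ 0.2 V, the transistor is in the active region as assumed.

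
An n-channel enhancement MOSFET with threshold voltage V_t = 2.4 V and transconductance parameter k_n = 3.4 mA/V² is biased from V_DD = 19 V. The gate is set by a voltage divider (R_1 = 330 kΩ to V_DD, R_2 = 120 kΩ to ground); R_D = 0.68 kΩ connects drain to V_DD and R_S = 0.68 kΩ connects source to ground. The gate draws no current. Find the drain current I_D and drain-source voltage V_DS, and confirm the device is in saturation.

I_D ≈ 2.2 mA, V_DS ≈ 16 V

V_G = V_DD·R_2/(R_1+R_2) = 19×120/450 = 5.07 V.
Assume saturation: I_D = (k_n/2)(V_GS − V_t)² with V_GS = V_G − I_D·R_S = 5.07 − 0.68·I_D.
Substituting gives 0.786·I_D² − 7.17·I_D + 12.1 = 0, with roots I_D = 2.24 or 6.88 mA.
The root I_D = 6.88 mA gives V_GS = 0.388 V ≤ V_t, so take I_D = 2.24 mA.
Then V_GS = 3.55 V and V_DS = V_DD − I_D(R_D+R_S) = 19 − 2.24×1.36 = 16 V.
Saturation requires V_DS ≥ V_GS − V_t = 1.15 V; 16 ≥ 1.15 ✓.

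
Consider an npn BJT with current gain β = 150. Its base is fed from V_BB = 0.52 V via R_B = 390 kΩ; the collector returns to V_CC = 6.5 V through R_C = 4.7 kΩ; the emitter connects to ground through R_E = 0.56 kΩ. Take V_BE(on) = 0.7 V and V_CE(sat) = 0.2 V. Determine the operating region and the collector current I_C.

cutoff; I_C ≈ 0

V_BB = 0.52 V ≤ V_BE(on) = 0.7 V, so the base-emitter junction is not forward biased.
The transistor is in cutoff: I_B = I_C = 0.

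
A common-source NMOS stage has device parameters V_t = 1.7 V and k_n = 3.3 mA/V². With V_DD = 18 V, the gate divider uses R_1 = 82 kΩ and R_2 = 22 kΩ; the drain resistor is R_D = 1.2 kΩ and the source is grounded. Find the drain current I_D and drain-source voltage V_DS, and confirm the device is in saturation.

I_D ≈ 7.3 mA, V_DS ≈ 9.2 V

V_G = V_DD·R_2/(R_1+R_2) = 18×22/104 = 3.81 V. With the source grounded, V_GS = V_G = 3.81 V.
Assume saturation: I_D = (k_n/2)(V_GS − V_t)² = (3.3/2)×(3.81 − 1.7)² = 1.65×2.11² = 7.33 mA.
V_DS = V_DD − I_D·R_D = 18 − 7.33×1.2 = 9.2 V.
Saturation requires V_DS ≥ V_GS − V_t = 2.11 V; 9.2 ≥ 2.11 ✓.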